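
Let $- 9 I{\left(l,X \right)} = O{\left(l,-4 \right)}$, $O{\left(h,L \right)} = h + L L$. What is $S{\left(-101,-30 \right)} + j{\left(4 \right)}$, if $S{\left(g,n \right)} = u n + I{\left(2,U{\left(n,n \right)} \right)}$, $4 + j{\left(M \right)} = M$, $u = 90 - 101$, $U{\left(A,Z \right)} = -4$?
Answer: $328$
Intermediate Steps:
$u = -11$
$O{\left(h,L \right)} = h + L^{2}$
$j{\left(M \right)} = -4 + M$
$I{\left(l,X \right)} = - \frac{16}{9} - \frac{l}{9}$ ($I{\left(l,X \right)} = - \frac{l + \left(-4\right)^{2}}{9} = - \frac{l + 16}{9} = - \frac{16 + l}{9} = - \frac{16}{9} - \frac{l}{9}$)
$S{\left(g,n \right)} = -2 - 11 n$ ($S{\left(g,n \right)} = - 11 n - 2 = -2 - 11 n$)
$S{\left(-101,-30 \right)} + j{\left(4 \right)} = \left(-2 - -330\right) + \left(-4 + 4\right) = \left(-2 + 330\right) + 0 = 328 + 0 = 328$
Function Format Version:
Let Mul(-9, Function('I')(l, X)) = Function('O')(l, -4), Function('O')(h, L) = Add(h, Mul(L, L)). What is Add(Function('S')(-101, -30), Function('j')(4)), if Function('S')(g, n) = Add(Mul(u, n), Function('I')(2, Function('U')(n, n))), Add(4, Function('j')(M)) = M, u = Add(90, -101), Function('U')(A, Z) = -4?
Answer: 328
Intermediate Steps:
u = -11
Function('O')(h, L) = Add(h, Pow(L, 2))
Function('j')(M) = Add(-4, M)
Function('I')(l, X) = Add(Rational(-16, 9), Mul(Rational(-1, 9), l)) (Function('I')(l, X) = Mul(Rational(-1, 9), Add(l, Pow(-4, 2))) = Mul(Rational(-1, 9), Add(l, 16)) = Mul(Rational(-1, 9), Add(16, l)) = Add(Rational(-16, 9), Mul(Rational(-1, 9), l)))
Function('S')(g, n) = Add(-2, Mul(-11, n)) (Function('S')(g, n) = Add(Mul(-11, n), Add(Rational(-16, 9), Mul(Rational(-1, 9), 2))) = Add(Mul(-11, n), Add(Rational(-16, 9), Rational(-2, 9))) = Add(Mul(-11, n), -2) = Add(-2, Mul(-11, n)))
Add(Function('S')(-101, -30), Function('j')(4)) = Add(Add(-2, Mul(-11, -30)), Add(-4, 4)) = Add(Add(-2, 330), 0) = Add(328, 0) = 328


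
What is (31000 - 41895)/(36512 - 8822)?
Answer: -2179/5538 ≈ -0.39346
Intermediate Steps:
(31000 - 41895)/(36512 - 8822) = -10895/27690 = -10895*1/27690 = -2179/5538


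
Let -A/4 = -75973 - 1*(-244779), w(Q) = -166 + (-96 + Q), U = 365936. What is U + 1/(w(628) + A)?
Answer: 246954837087/674858 ≈ 3.6594e+5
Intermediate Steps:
w(Q) = -262 + Q
A = -675224 (A = -4*(-75973 - 1*(-244779)) = -4*(-75973 + 244779) = -4*168806 = -675224)
U + 1/(w(628) + A) = 365936 + 1/((-262 + 628) - 675224) = 365936 + 1/(366 - 675224) = 365936 + 1/(-674858) = 365936 - 1/674858 = 246954837087/674858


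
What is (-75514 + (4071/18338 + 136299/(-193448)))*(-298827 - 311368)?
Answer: 81730680028351448525/1773724712 ≈ 4.6079e+10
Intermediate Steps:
(-75514 + (4071/18338 + 136299/(-193448)))*(-298827 - 311368) = (-75514 + (4071*(1/18338) + 136299*(-1/193448)))*(-610195) = (-75514 + (4071/18338 - 136299/193448))*(-610195) = (-75514 - 855962127/1773724712)*(-610195) = -133941903864095/1773724712*(-610195) = 81730680028351448525/1773724712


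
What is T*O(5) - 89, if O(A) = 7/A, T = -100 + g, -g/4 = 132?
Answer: -4841/5 ≈ -968.20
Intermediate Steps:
g = -528 (g = -4*132 = -528)
T = -628 (T = -100 - 528 = -628)
T*O(5) - 89 = -4396/5 - 89 = -4841/5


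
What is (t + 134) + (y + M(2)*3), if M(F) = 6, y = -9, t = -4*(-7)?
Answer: 171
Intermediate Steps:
t = 28
(t + 134) + (y + M(2)*3) = (28 + 134) + (-9 + 6*3) = 162 + (-9 + 18) = 162 + 9 = 171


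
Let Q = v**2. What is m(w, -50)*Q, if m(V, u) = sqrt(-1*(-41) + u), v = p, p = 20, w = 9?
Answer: 1200*I ≈ 1200.0*I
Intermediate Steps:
v = 20
m(V, u) = sqrt(41 + u)
Q = 400 (Q = 20**2 = 400)
m(w, -50)*Q = sqrt(41 - 50)*400 = sqrt(-9)*400 = (3*I)*400 = 1200*I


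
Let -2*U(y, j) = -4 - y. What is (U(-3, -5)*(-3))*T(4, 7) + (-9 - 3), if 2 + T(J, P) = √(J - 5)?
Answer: -9 - 3*I/2 ≈ -9.0 - 1.5*I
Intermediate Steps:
U(y, j) = 2 + y/2 (U(y, j) = -(-4 - y)/2 = 2 + y/2)
T(J, P) = -2 + √(-5 + J) (T(J, P) = -2 + √(J - 5) = -2 + √(-5 + J))
(U(-3, -5)*(-3))*T(4, 7) + (-9 - 3) = ((2 + (½)*(-3))*(-3))*(-2 + √(-5 + 4)) + (-9 - 3) = ((2 - 3/2)*(-3))*(-2 + √(-1)) - 12 = ((½)*(-3))*(-2 + I) - 12 = -3*(-2 + I)/2 - 12 = (3 - 3*I/2) - 12 = -9 - 3*I/2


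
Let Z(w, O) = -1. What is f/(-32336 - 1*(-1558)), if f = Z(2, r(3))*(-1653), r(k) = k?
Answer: -1653/30778 ≈ -0.053707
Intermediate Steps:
f = 1653 (f = -1*(-1653) = 1653)
f/(-32336 - 1*(-1558)) = 1653/(-32336 - 1*(-1558)) = 1653/(-32336 + 1558) = 1653/(-30778) = 1653*(-1/30778) = -1653/30778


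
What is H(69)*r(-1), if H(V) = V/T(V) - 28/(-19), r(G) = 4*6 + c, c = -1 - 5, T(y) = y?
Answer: 846/19 ≈ 44.526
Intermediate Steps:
c = -6
r(G) = 18 (r(G) = 4*6 - 6 = 24 - 6 = 18)
H(V) = 47/19 (H(V) = V/V - 28/(-19) = 1 - 28*(-1/19) = 1 + 28/19 = 47/19)
H(69)*r(-1) = (47/19)*18 = 846/19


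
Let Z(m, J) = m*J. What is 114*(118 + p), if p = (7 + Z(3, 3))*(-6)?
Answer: 2508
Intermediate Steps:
Z(m, J) = J*m
p = -96 (p = (7 + 3*3)*(-6) = (7 + 9)*(-6) = 16*(-6) = -96)
114*(118 + p) = 114*(118 - 96) = 114*22 = 2508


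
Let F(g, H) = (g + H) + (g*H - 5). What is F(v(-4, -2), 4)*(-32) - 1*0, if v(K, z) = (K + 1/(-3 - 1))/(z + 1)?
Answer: -648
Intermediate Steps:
v(K, z) = (-¼ + K)/(1 + z) (v(K, z) = (K + 1/(-4))/(1 + z) = (K - ¼)/(1 + z) = (-¼ + K)/(1 + z))
F(g, H) = -5 + H + g + H*g (F(g, H) = (H + g) + (H*g - 5) = (H + g) + (-5 + H*g) = -5 + H + g + H*g)
F(v(-4, -2), 4)*(-32) - 1*0 = (-5 + 4 + (-¼ - 4)/(1 - 2) + 4*((-¼ - 4)/(1 - 2)))*(-32) - 1*0 = (-5 + 4 - 17/4/(-1) + 4*(-17/4/(-1)))*(-32) + 0 = (-5 + 4 - 1*(-17/4) + 4*(-1*(-17/4)))*(-32) + 0 = (-5 + 4 + 17/4 + 4*(17/4))*(-32) + 0 = (-5 + 4 + 17/4 + 17)*(-32) + 0 = (81/4)*(-32) + 0 = -648 + 0 = -648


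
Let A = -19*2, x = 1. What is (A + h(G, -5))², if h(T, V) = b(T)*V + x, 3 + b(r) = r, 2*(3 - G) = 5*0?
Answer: 1369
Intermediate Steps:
G = 3 (G = 3 - 5*0/2 = 3 - ½*0 = 3 + 0 = 3)
b(r) = -3 + r
A = -38
h(T, V) = 1 + V*(-3 + T) (h(T, V) = (-3 + T)*V + 1 = V*(-3 + T) + 1 = 1 + V*(-3 + T))
(A + h(G, -5))² = (-38 + (1 - 5*(-3 + 3)))² = (-38 + (1 - 5*0))² = (-38 + (1 + 0))² = (-38 + 1)² = (-37)² = 1369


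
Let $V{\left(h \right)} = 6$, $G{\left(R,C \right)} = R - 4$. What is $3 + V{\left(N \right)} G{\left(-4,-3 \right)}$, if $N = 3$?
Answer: $-45$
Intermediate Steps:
$G{\left(R,C \right)} = -4 + R$
$3 + V{\left(N \right)} G{\left(-4,-3 \right)} = 3 + 6 \left(-4 - 4\right) = 3 + 6 \left(-8\right) = 3 - 48 = -45$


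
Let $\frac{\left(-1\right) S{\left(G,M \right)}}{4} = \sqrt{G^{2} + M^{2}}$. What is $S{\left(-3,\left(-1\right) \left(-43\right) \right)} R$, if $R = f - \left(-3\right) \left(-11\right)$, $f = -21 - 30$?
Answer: $336 \sqrt{1858} \approx 14483.0$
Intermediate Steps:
$f = -51$
$R = -84$ ($R = -51 - \left(-3\right) \left(-11\right) = -51 - 33 = -84$)
$S{\left(G,M \right)} = - 4 \sqrt{G^{2} + M^{2}}$
$S{\left(-3,\left(-1\right) \left(-43\right) \right)} R = - 4 \sqrt{\left(-3\right)^{2} + \left(\left(-1\right) \left(-43\right)\right)^{2}} \left(-84\right) = - 4 \sqrt{9 + 43^{2}} \left(-84\right) = - 4 \sqrt{9 + 1849} \left(-84\right) = - 4 \sqrt{1858} \left(-84\right) = 336 \sqrt{1858}$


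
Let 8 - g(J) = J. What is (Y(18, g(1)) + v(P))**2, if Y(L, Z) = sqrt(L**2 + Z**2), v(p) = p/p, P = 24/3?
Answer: (1 + sqrt(373))**2 ≈ 412.63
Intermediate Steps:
g(J) = 8 - J
P = 8 (P = 24*(1/3) = 8)
v(p) = 1
(Y(18, g(1)) + v(P))**2 = (sqrt(18**2 + (8 - 1*1)**2) + 1)**2 = (sqrt(324 + (8 - 1)**2) + 1)**2 = (sqrt(324 + 7**2) + 1)**2 = (sqrt(324 + 49) + 1)**2 = (sqrt(373) + 1)**2 = (1 + sqrt(373))**2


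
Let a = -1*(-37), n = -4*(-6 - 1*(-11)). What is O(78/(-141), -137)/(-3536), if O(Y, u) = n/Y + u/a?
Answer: -15609/1700816 ≈ -0.0091774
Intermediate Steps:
n = -20 (n = -4*(-6 + 11) = -4*5 = -20)
a = 37
O(Y, u) = -20/Y + u/37
O(78/(-141), -137)/(-3536) = (-20/(78/(-141)) + (1/37)*(-137))/(-3536) = (-20/(78*(-1/141)) - 137/37)*(-1/3536) = (-20/(-26/47) - 137/37)*(-1/3536) = (-20*(-47/26) - 137/37)*(-1/3536) = (470/13 - 137/37)*(-1/3536) = (15609/481)*(-1/3536) = -15609/1700816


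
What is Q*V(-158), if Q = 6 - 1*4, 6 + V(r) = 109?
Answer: 206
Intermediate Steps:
V(r) = 103 (V(r) = -6 + 109 = 103)
Q = 2 (Q = 6 - 4 = 2)
Q*V(-158) = 2*103 = 206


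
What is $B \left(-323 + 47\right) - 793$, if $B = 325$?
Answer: $-90493$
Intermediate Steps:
$B \left(-323 + 47\right) - 793 = 325 \left(-323 + 47\right) - 793 = 325 \left(-276\right) - 793 = -89700 - 793 = -90493$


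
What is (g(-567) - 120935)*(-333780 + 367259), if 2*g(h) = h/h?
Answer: -8097532251/2 ≈ -4.0488e+9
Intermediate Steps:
g(h) = ½ (g(h) = (h/h)/2 = (½)*1 = ½)
(g(-567) - 120935)*(-333780 + 367259) = (½ - 120935)*(-333780 + 367259) = -241869/2*33479 = -8097532251/2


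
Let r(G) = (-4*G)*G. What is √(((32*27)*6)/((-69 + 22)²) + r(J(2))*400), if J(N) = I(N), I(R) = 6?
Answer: 24*I*√220891/47 ≈ 240.0*I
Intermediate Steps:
J(N) = 6
r(G) = -4*G²
√(((32*27)*6)/((-69 + 22)²) + r(J(2))*400) = √(((32*27)*6)/((-69 + 22)²) - 4*6²*400) = √((864*6)/((-47)²) - 4*36*400) = √(5184/2209 - 144*400) = √(5184*(1/2209) - 57600) = √(5184/2209 - 57600) = √(-127233216/2209) = 24*I*√220891/47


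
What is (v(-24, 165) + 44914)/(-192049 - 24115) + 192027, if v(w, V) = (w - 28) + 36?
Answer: 20754639765/108082 ≈ 1.9203e+5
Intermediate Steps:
v(w, V) = 8 + w (v(w, V) = (-28 + w) + 36 = 8 + w)
(v(-24, 165) + 44914)/(-192049 - 24115) + 192027 = ((8 - 24) + 44914)/(-192049 - 24115) + 192027 = (-16 + 44914)/(-216164) + 192027 = 44898*(-1/216164) + 192027 = -22449/108082 + 192027 = 20754639765/108082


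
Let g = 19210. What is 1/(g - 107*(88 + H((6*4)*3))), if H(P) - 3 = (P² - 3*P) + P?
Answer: -1/529807 ≈ -1.8875e-6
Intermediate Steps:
H(P) = 3 + P² - 2*P (H(P) = 3 + ((P² - 3*P) + P) = 3 + (P² - 2*P) = 3 + P² - 2*P)
1/(g - 107*(88 + H((6*4)*3))) = 1/(19210 - 107*(88 + (3 + ((6*4)*3)² - 2*6*4*3))) = 1/(19210 - 107*(88 + (3 + (24*3)² - 48*3))) = 1/(19210 - 107*(88 + (3 + 72² - 2*72))) = 1/(19210 - 107*(88 + (3 + 5184 - 144))) = 1/(19210 - 107*(88 + 5043)) = 1/(19210 - 107*5131) = 1/(19210 - 549017) = 1/(-529807) = -1/529807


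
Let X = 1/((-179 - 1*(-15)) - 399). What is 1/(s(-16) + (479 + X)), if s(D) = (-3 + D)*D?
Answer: 563/440828 ≈ 0.0012771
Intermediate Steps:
X = -1/563 (X = 1/((-179 + 15) - 399) = 1/(-164 - 399) = 1/(-563) = -1/563 ≈ -0.0017762)
s(D) = D*(-3 + D)
1/(s(-16) + (479 + X)) = 1/(-16*(-3 - 16) + (479 - 1/563)) = 1/(-16*(-19) + 269676/563) = 1/(304 + 269676/563) = 1/(440828/563) = 563/440828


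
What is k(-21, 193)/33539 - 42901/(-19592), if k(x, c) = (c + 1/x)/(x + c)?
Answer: 1299307391713/593357767464 ≈ 2.1898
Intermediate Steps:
k(x, c) = (c + 1/x)/(c + x)
k(-21, 193)/33539 - 42901/(-19592) = ((1 + 193*(-21))/((-21)*(193 - 21)))/33539 - 42901/(-19592) = -1/21*(1 - 4053)/172*(1/33539) - 42901*(-1/19592) = -1/21*1/172*(-4052)*(1/33539) + 42901/19592 = (1013/903)*(1/33539) + 42901/19592 = 1013/30285717 + 42901/19592 = 1299307391713/593357767464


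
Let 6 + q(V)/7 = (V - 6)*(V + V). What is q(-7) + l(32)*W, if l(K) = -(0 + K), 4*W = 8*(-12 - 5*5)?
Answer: 3600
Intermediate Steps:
W = -74 (W = (8*(-12 - 5*5))/4 = (8*(-12 - 25))/4 = (8*(-37))/4 = (1/4)*(-296) = -74)
q(V) = -42 + 14*V*(-6 + V) (q(V) = -42 + 7*((V - 6)*(V + V)) = -42 + 7*((-6 + V)*(2*V)) = -42 + 7*(2*V*(-6 + V)) = -42 + 14*V*(-6 + V))
l(K) = -K
q(-7) + l(32)*W = (-42 - 84*(-7) + 14*(-7)**2) - 1*32*(-74) = (-42 + 588 + 14*49) - 32*(-74) = (-42 + 588 + 686) + 2368 = 1232 + 2368 = 3600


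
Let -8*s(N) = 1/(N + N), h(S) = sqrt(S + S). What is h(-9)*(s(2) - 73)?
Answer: -7011*I*sqrt(2)/32 ≈ -309.85*I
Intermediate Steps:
h(S) = sqrt(2)*sqrt(S) (h(S) = sqrt(2*S) = sqrt(2)*sqrt(S))
s(N) = -1/(16*N) (s(N) = -1/(8*(N + N)) = -1/(2*N)/8 = -1/(16*N))
h(-9)*(s(2) - 73) = (sqrt(2)*sqrt(-9))*(-1/16/2 - 73) = (sqrt(2)*(3*I))*(-1/16*1/2 - 73) = (3*I*sqrt(2))*(-1/32 - 73) = (3*I*sqrt(2))*(-2337/32) = -7011*I*sqrt(2)/32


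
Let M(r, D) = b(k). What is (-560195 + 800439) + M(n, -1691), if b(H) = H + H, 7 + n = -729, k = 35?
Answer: 240314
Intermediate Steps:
n = -736 (n = -7 - 729 = -736)
b(H) = 2*H
M(r, D) = 70 (M(r, D) = 2*35 = 70)
(-560195 + 800439) + M(n, -1691) = (-560195 + 800439) + 70 = 240244 + 70 = 240314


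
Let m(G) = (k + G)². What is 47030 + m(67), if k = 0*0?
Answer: 51519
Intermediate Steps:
k = 0
m(G) = G² (m(G) = (0 + G)² = G²)
47030 + m(67) = 47030 + 67² = 47030 + 4489 = 51519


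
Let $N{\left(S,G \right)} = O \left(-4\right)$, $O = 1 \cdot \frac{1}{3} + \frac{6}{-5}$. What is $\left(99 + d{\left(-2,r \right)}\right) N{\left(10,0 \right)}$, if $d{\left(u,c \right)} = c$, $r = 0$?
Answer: $\frac{1716}{5} \approx 343.2$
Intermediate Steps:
$O = - \frac{13}{15}$ ($O = 1 \cdot \frac{1}{3} + 6 \left(- \frac{1}{5}\right) = \frac{1}{3} - \frac{6}{5} = - \frac{13}{15} \approx -0.86667$)
$N{\left(S,G \right)} = \frac{52}{15}$ ($N{\left(S,G \right)} = \left(- \frac{13}{15}\right) \left(-4\right) = \frac{52}{15}$)
$\left(99 + d{\left(-2,r \right)}\right) N{\left(10,0 \right)} = \left(99 + 0\right) \frac{52}{15} = 99 \cdot \frac{52}{15} = \frac{1716}{5}$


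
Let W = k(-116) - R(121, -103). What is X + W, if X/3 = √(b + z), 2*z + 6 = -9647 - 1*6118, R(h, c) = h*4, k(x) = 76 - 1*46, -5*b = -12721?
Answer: -454 + 3*I*√534130/10 ≈ -454.0 + 219.25*I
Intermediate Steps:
b = 12721/5 (b = -⅕*(-12721) = 12721/5 ≈ 2544.2)
k(x) = 30 (k(x) = 76 - 46 = 30)
R(h, c) = 4*h
z = -15771/2 (z = -3 + (-9647 - 1*6118)/2 = -3 + (-9647 - 6118)/2 = -3 + (½)*(-15765) = -3 - 15765/2 = -15771/2 ≈ -7885.5)
W = -454 (W = 30 - 4*121 = 30 - 1*484 = 30 - 484 = -454)
X = 3*I*√534130/10 (X = 3*√(12721/5 - 15771/2) = 3*√(-53413/10) = 3*(I*√534130/10) = 3*I*√534130/10 ≈ 219.25*I)
X + W = 3*I*√534130/10 - 454 = -454 + 3*I*√534130/10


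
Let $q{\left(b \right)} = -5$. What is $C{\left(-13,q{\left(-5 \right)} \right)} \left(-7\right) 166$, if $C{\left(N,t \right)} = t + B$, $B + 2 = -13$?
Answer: $23240$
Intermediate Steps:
$B = -15$ ($B = -2 - 13 = -15$)
$C{\left(N,t \right)} = -15 + t$ ($C{\left(N,t \right)} = t - 15 = -15 + t$)
$C{\left(-13,q{\left(-5 \right)} \right)} \left(-7\right) 166 = \left(-15 - 5\right) \left(-7\right) 166 = \left(-20\right) \left(-7\right) 166 = 140 \cdot 166 = 23240$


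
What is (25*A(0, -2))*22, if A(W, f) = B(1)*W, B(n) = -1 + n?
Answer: 0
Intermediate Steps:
A(W, f) = 0 (A(W, f) = (-1 + 1)*W = 0*W = 0)
(25*A(0, -2))*22 = (25*0)*22 = 0*22 = 0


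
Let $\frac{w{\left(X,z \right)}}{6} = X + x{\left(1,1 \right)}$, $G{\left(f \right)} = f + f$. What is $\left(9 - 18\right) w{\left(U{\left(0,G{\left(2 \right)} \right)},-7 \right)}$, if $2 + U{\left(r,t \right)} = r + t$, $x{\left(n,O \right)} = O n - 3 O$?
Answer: $0$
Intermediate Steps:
$x{\left(n,O \right)} = - 3 O + O n$
$G{\left(f \right)} = 2 f$
$U{\left(r,t \right)} = -2 + r + t$ ($U{\left(r,t \right)} = -2 + \left(r + t\right) = -2 + r + t$)
$w{\left(X,z \right)} = -12 + 6 X$ ($w{\left(X,z \right)} = 6 \left(X + 1 \left(-3 + 1\right)\right) = 6 \left(X + 1 \left(-2\right)\right) = 6 \left(X - 2\right) = 6 \left(-2 + X\right) = -12 + 6 X$)
$\left(9 - 18\right) w{\left(U{\left(0,G{\left(2 \right)} \right)},-7 \right)} = \left(9 - 18\right) \left(-12 + 6 \left(-2 + 0 + 2 \cdot 2\right)\right) = - 9 \left(-12 + 6 \left(-2 + 0 + 4\right)\right) = - 9 \left(-12 + 6 \cdot 2\right) = - 9 \left(-12 + 12\right) = \left(-9\right) 0 = 0$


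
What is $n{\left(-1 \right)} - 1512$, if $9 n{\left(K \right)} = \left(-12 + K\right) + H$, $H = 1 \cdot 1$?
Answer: $- \frac{4540}{3} \approx -1513.3$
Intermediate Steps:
$H = 1$
$n{\left(K \right)} = - \frac{11}{9} + \frac{K}{9}$ ($n{\left(K \right)} = \frac{\left(-12 + K\right) + 1}{9} = \frac{-11 + K}{9} = - \frac{11}{9} + \frac{K}{9}$)
$n{\left(-1 \right)} - 1512 = \left(- \frac{11}{9} + \frac{1}{9} \left(-1\right)\right) - 1512 = \left(- \frac{11}{9} - \frac{1}{9}\right) - 1512 = - \frac{4}{3} - 1512 = - \frac{4540}{3}$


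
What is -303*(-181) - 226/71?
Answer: 3893627/71 ≈ 54840.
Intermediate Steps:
-303*(-181) - 226/71 = 54843 - 226*1/71 = 54843 - 226/71 = 3893627/71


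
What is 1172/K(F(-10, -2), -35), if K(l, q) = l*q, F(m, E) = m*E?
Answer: -293/175 ≈ -1.6743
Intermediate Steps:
F(m, E) = E*m
1172/K(F(-10, -2), -35) = 1172/((-2*(-10)*(-35))) = 1172/((20*(-35))) = 1172/(-700) = 1172*(-1/700) = -293/175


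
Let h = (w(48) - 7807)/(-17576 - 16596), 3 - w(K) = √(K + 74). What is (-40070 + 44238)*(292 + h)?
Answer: 10405441176/8543 + 1042*√122/8543 ≈ 1.2180e+6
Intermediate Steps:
w(K) = 3 - √(74 + K) (w(K) = 3 - √(K + 74) = 3 - √(74 + K))
h = 1951/8543 + √122/34172 (h = ((3 - √(74 + 48)) - 7807)/(-17576 - 16596) = ((3 - √122) - 7807)/(-34172) = (-7804 - √122)*(-1/34172) = 1951/8543 + √122/34172 ≈ 0.22870)
(-40070 + 44238)*(292 + h) = (-40070 + 44238)*(292 + (1951/8543 + √122/34172)) = 4168*(2496507/8543 + √122/34172) = 10405441176/8543 + 1042*√122/8543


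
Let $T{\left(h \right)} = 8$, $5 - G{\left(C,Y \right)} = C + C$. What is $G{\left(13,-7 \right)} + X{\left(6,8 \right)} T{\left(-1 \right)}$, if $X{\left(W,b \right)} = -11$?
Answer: $-109$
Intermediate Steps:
$G{\left(C,Y \right)} = 5 - 2 C$ ($G{\left(C,Y \right)} = 5 - \left(C + C\right) = 5 - 2 C$)
$G{\left(13,-7 \right)} + X{\left(6,8 \right)} T{\left(-1 \right)} = \left(5 - 26\right) - 88 = -21 - 88 = -109$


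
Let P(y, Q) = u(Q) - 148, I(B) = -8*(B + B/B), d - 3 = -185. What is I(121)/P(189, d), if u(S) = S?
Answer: 488/165 ≈ 2.9576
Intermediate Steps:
d = -182 (d = 3 - 185 = -182)
I(B) = -8 - 8*B (I(B) = -8*(B + 1) = -8*(1 + B) = -8 - 8*B)
P(y, Q) = -148 + Q (P(y, Q) = Q - 148 = -148 + Q)
I(121)/P(189, d) = (-8 - 8*121)/(-148 - 182) = (-8 - 968)/(-330) = -976*(-1/330) = 488/165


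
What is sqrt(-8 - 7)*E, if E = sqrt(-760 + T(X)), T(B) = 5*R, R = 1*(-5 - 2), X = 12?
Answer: -15*sqrt(53) ≈ -109.20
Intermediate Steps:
R = -7 (R = 1*(-7) = -7)
T(B) = -35 (T(B) = 5*(-7) = -35)
E = I*sqrt(795) (E = sqrt(-760 - 35) = sqrt(-795) = I*sqrt(795) ≈ 28.196*I)
sqrt(-8 - 7)*E = sqrt(-8 - 7)*(I*sqrt(795)) = sqrt(-15)*(I*sqrt(795)) = (I*sqrt(15))*(I*sqrt(795)) = -15*sqrt(53)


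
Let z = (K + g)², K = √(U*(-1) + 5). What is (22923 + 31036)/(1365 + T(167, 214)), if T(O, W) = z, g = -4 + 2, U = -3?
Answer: 74301543/1896001 + 431672*√2/1896001 ≈ 39.511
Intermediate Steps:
g = -2
K = 2*√2 (K = √(-3*(-1) + 5) = √(3 + 5) = √8 = 2*√2 ≈ 2.8284)
z = (-2 + 2*√2)² (z = (2*√2 - 2)² = (-2 + 2*√2)² ≈ 0.68629)
T(O, W) = 12 - 8*√2
(22923 + 31036)/(1365 + T(167, 214)) = (22923 + 31036)/(1365 + (12 - 8*√2)) = 53959/(1377 - 8*√2)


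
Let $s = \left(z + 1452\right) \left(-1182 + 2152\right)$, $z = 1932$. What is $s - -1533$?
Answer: $3284013$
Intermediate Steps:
$s = 3282480$ ($s = \left(1932 + 1452\right) \left(-1182 + 2152\right) = 3384 \cdot 970 = 3282480$)
$s - -1533 = 3282480 - -1533 = 3282480 + 1533 = 3284013$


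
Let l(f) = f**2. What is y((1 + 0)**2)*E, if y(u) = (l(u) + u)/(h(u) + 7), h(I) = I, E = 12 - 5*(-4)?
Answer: 8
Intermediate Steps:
E = 32 (E = 12 + 20 = 32)
y(u) = (u + u**2)/(7 + u) (y(u) = (u**2 + u)/(u + 7) = (u + u**2)/(7 + u))
y((1 + 0)**2)*E = ((1 + 0)**2*(1 + (1 + 0)**2)/(7 + (1 + 0)**2))*32 = (1**2*(1 + 1**2)/(7 + 1**2))*32 = (1*(1 + 1)/(7 + 1))*32 = (1*2/8)*32 = (1*(1/8)*2)*32 = (1/4)*32 = 8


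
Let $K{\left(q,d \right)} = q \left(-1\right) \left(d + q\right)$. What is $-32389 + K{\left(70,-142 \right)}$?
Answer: $-27349$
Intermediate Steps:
$K{\left(q,d \right)} = - q \left(d + q\right)$
$-32389 + K{\left(70,-142 \right)} = -32389 - 70 \left(-142 + 70\right) = -32389 - 70 \left(-72\right) = -32389 + 5040 = -27349$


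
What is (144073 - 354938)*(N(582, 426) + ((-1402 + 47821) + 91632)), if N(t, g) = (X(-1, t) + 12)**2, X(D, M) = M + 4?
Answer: -104516291575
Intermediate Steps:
X(D, M) = 4 + M
N(t, g) = (16 + t)**2 (N(t, g) = ((4 + t) + 12)**2 = (16 + t)**2)
(144073 - 354938)*(N(582, 426) + ((-1402 + 47821) + 91632)) = (144073 - 354938)*((16 + 582)**2 + ((-1402 + 47821) + 91632)) = -210865*(598**2 + (46419 + 91632)) = -210865*(357604 + 138051) = -210865*495655 = -104516291575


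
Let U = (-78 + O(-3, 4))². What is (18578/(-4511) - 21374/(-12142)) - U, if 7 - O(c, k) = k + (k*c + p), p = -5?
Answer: -7091694405/2106637 ≈ -3366.4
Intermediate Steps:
O(c, k) = 12 - k - c*k (O(c, k) = 7 - (k + (k*c - 5)) = 7 - (k + (c*k - 5)) = 7 - (k + (-5 + c*k)) = 7 - (-5 + k + c*k) = 7 + (5 - k - c*k) = 12 - k - c*k)
U = 3364 (U = (-78 + (12 - 1*4 - 1*(-3)*4))² = (-78 + (12 - 4 + 12))² = (-78 + 20)² = (-58)² = 3364)
(18578/(-4511) - 21374/(-12142)) - U = (18578/(-4511) - 21374/(-12142)) - 1*3364 = (18578*(-1/4511) - 21374*(-1/12142)) - 3364 = (-18578/4511 + 10687/6071) - 3364 = -4967537/2106637 - 3364 = -7091694405/2106637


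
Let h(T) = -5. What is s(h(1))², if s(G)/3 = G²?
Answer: 5625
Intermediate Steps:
s(G) = 3*G²
s(h(1))² = (3*(-5)²)² = (3*25)² = 75² = 5625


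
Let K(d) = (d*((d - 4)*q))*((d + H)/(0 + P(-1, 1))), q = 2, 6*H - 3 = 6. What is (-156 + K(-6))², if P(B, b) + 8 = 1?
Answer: 304704/49 ≈ 6218.4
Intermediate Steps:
H = 3/2 (H = ½ + (⅙)*6 = ½ + 1 = 3/2 ≈ 1.5000)
P(B, b) = -7 (P(B, b) = -8 + 1 = -7)
K(d) = d*(-8 + 2*d)*(-3/14 - d/7) (K(d) = (d*((d - 4)*2))*((d + 3/2)/(0 - 7)) = (d*((-4 + d)*2))*((3/2 + d)/(-7)) = (d*(-8 + 2*d))*((3/2 + d)*(-⅐)) = (d*(-8 + 2*d))*(-3/14 - d/7) = d*(-8 + 2*d)*(-3/14 - d/7))
(-156 + K(-6))² = (-156 + (⅐)*(-6)*(12 - 2*(-6)² + 5*(-6)))² = (-156 + (⅐)*(-6)*(12 - 2*36 - 30))² = (-156 + (⅐)*(-6)*(12 - 72 - 30))² = (-156 + (⅐)*(-6)*(-90))² = (-156 + 540/7)² = (-552/7)² = 304704/49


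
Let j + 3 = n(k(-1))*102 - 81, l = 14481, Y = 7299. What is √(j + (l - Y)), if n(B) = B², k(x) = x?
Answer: 60*√2 ≈ 84.853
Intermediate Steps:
j = 18 (j = -3 + ((-1)²*102 - 81) = -3 + (1*102 - 81) = -3 + (102 - 81) = -3 + 21 = 18)
√(j + (l - Y)) = √(18 + (14481 - 1*7299)) = √(18 + (14481 - 7299)) = √(18 + 7182) = √7200 = 60*√2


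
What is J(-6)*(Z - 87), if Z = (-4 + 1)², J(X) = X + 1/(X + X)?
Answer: 949/2 ≈ 474.50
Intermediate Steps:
J(X) = X + 1/(2*X)
Z = 9 (Z = (-3)² = 9)
J(-6)*(Z - 87) = (-6 + (½)/(-6))*(9 - 87) = (-6 + (½)*(-⅙))*(-78) = (-6 - 1/12)*(-78) = -73/12*(-78) = 949/2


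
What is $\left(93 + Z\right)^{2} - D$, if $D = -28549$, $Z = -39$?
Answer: $31465$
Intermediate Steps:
$\left(93 + Z\right)^{2} - D = \left(93 - 39\right)^{2} - -28549 = 54^{2} + 28549 = 2916 + 28549 = 31465$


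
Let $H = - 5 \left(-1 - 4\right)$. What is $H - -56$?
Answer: $81$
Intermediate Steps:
$H = 25$ ($H = \left(-5\right) \left(-5\right) = 25$)
$H - -56 = 25 - -56 = 25 + 56 = 81$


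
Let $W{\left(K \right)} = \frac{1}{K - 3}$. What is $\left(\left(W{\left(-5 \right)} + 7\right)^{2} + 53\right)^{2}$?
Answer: $\frac{41177889}{4096} \approx 10053.0$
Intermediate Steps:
$W{\left(K \right)} = \frac{1}{-3 + K}$
$\left(\left(W{\left(-5 \right)} + 7\right)^{2} + 53\right)^{2} = \left(\left(\frac{1}{-3 - 5} + 7\right)^{2} + 53\right)^{2} = \left(\left(\frac{1}{-8} + 7\right)^{2} + 53\right)^{2} = \left(\left(- \frac{1}{8} + 7\right)^{2} + 53\right)^{2} = \left(\left(\frac{55}{8}\right)^{2} + 53\right)^{2} = \left(\frac{3025}{64} + 53\right)^{2} = \left(\frac{6417}{64}\right)^{2} = \frac{41177889}{4096}$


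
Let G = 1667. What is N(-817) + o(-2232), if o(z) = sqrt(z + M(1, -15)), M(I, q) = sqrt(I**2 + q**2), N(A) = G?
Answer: 1667 + sqrt(-2232 + sqrt(226)) ≈ 1667.0 + 47.085*I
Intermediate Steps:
N(A) = 1667
o(z) = sqrt(z + sqrt(226)) (o(z) = sqrt(z + sqrt(1**2 + (-15)**2)) = sqrt(z + sqrt(1 + 225)) = sqrt(z + sqrt(226)))
N(-817) + o(-2232) = 1667 + sqrt(-2232 + sqrt(226))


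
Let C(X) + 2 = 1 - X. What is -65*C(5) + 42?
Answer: 432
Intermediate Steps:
C(X) = -1 - X (C(X) = -2 + (1 - X) = -1 - X)
-65*C(5) + 42 = -65*(-1 - 1*5) + 42 = -65*(-1 - 5) + 42 = -65*(-6) + 42 = 390 + 42 = 432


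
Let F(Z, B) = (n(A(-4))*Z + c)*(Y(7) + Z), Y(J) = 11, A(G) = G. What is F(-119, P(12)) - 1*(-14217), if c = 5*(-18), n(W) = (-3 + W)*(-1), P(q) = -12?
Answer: 113901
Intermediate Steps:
n(W) = 3 - W
c = -90
F(Z, B) = (-90 + 7*Z)*(11 + Z) (F(Z, B) = ((3 - 1*(-4))*Z - 90)*(11 + Z) = ((3 + 4)*Z - 90)*(11 + Z) = (7*Z - 90)*(11 + Z) = (-90 + 7*Z)*(11 + Z))
F(-119, P(12)) - 1*(-14217) = (-990 - 13*(-119) + 7*(-119)²) - 1*(-14217) = (-990 + 1547 + 7*14161) + 14217 = (-990 + 1547 + 99127) + 14217 = 99684 + 14217 = 113901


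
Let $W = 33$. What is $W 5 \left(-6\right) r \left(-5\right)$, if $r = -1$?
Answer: $-4950$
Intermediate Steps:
$W 5 \left(-6\right) r \left(-5\right) = 33 \cdot 5 \left(-6\right) \left(\left(-1\right) \left(-5\right)\right) = 33 \left(-30\right) 5 = \left(-990\right) 5 = -4950$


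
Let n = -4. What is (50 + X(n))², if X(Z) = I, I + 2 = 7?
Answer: 3025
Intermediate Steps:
I = 5 (I = -2 + 7 = 5)
X(Z) = 5
(50 + X(n))² = (50 + 5)² = 55² = 3025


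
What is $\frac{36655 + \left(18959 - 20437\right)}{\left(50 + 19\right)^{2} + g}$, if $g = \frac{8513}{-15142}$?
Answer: $\frac{532650134}{72082549} \approx 7.3895$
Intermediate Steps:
$g = - \frac{8513}{15142}$ ($g = 8513 \left(- \frac{1}{15142}\right) = - \frac{8513}{15142} \approx -0.56221$)
$\frac{36655 + \left(18959 - 20437\right)}{\left(50 + 19\right)^{2} + g} = \frac{36655 + \left(18959 - 20437\right)}{\left(50 + 19\right)^{2} - \frac{8513}{15142}} = \frac{36655 - 1478}{69^{2} - \frac{8513}{15142}} = \frac{35177}{4761 - \frac{8513}{15142}} = \frac{35177}{\frac{72082549}{15142}} = 35177 \cdot \frac{15142}{72082549} = \frac{532650134}{72082549}$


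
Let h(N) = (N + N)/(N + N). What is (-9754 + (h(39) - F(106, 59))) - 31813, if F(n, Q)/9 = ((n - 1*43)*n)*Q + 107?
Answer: -3588547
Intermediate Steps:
F(n, Q) = 963 + 9*Q*n*(-43 + n) (F(n, Q) = 9*(((n - 1*43)*n)*Q + 107) = 9*(((n - 43)*n)*Q + 107) = 9*(((-43 + n)*n)*Q + 107) = 9*((n*(-43 + n))*Q + 107) = 9*(Q*n*(-43 + n) + 107) = 9*(107 + Q*n*(-43 + n)) = 963 + 9*Q*n*(-43 + n))
h(N) = 1 (h(N) = (2*N)/((2*N)) = (2*N)*(1/(2*N)) = 1)
(-9754 + (h(39) - F(106, 59))) - 31813 = (-9754 + (1 - (963 - 387*59*106 + 9*59*106²))) - 31813 = (-9754 + (1 - (963 - 2420298 + 9*59*11236))) - 31813 = (-9754 + (1 - (963 - 2420298 + 5966316))) - 31813 = (-9754 + (1 - 1*3546981)) - 31813 = (-9754 + (1 - 3546981)) - 31813 = (-9754 - 3546980) - 31813 = -3556734 - 31813 = -3588547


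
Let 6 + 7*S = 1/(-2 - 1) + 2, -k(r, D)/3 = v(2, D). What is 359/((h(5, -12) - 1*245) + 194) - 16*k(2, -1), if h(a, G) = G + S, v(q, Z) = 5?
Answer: 313101/1336 ≈ 234.36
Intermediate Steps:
k(r, D) = -15 (k(r, D) = -3*5 = -15)
S = -13/21 (S = -6/7 + (1/(-2 - 1) + 2)/7 = -6/7 + (1/(-3) + 2)/7 = -6/7 + (-⅓ + 2)/7 = -6/7 + (⅐)*(5/3) = -6/7 + 5/21 = -13/21 ≈ -0.61905)
h(a, G) = -13/21 + G (h(a, G) = G - 13/21 = -13/21 + G)
359/((h(5, -12) - 1*245) + 194) - 16*k(2, -1) = 359/(((-13/21 - 12) - 1*245) + 194) - 16*(-15) = 359/((-265/21 - 245) + 194) + 240 = 359/(-5410/21 + 194) + 240 = 359/(-1336/21) + 240 = 359*(-21/1336) + 240 = -7539/1336 + 240 = 313101/1336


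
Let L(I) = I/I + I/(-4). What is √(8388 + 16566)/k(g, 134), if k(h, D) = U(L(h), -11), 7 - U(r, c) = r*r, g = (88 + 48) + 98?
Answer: -4*√24954/13197 ≈ -0.047880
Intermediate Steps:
g = 234 (g = 136 + 98 = 234)
L(I) = 1 - I/4 (L(I) = 1 + I*(-¼) = 1 - I/4)
U(r, c) = 7 - r² (U(r, c) = 7 - r*r = 7 - r²)
k(h, D) = 7 - (1 - h/4)²
√(8388 + 16566)/k(g, 134) = √(8388 + 16566)/(7 - (-4 + 234)²/16) = √24954/(7 - 1/16*230²) = √24954/(7 - 1/16*52900) = √24954/(7 - 13225/4) = √24954/(-13197/4) = √24954*(-4/13197) = -4*√24954/13197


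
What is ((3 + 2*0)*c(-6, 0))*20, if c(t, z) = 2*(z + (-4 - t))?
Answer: 240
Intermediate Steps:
c(t, z) = -8 - 2*t + 2*z (c(t, z) = 2*(-4 + z - t) = -8 - 2*t + 2*z)
((3 + 2*0)*c(-6, 0))*20 = ((3 + 2*0)*(-8 - 2*(-6) + 2*0))*20 = ((3 + 0)*(-8 + 12 + 0))*20 = (3*4)*20 = 12*20 = 240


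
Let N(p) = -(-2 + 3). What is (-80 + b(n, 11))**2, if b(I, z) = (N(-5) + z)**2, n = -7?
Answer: 400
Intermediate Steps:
N(p) = -1 (N(p) = -1*1 = -1)
b(I, z) = (-1 + z)**2
(-80 + b(n, 11))**2 = (-80 + (-1 + 11)**2)**2 = (-80 + 10**2)**2 = (-80 + 100)**2 = 20**2 = 400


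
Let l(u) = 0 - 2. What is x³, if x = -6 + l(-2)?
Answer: -512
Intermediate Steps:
l(u) = -2
x = -8 (x = -6 - 2 = -8)
x³ = (-8)³ = -512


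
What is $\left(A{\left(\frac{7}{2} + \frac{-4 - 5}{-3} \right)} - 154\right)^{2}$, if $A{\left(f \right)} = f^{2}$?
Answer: $\frac{199809}{16} \approx 12488.0$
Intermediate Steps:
$\left(A{\left(\frac{7}{2} + \frac{-4 - 5}{-3} \right)} - 154\right)^{2} = \left(\left(\frac{7}{2} + \frac{-4 - 5}{-3}\right)^{2} - 154\right)^{2} = \left(\left(7 \cdot \frac{1}{2} - -3\right)^{2} - 154\right)^{2} = \left(\left(\frac{7}{2} + 3\right)^{2} - 154\right)^{2} = \left(\left(\frac{13}{2}\right)^{2} - 154\right)^{2} = \left(\frac{169}{4} - 154\right)^{2} = \left(- \frac{447}{4}\right)^{2} = \frac{199809}{16}$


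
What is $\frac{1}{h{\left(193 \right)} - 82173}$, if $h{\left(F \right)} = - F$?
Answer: $- \frac{1}{82366} \approx -1.2141 \cdot 10^{-5}$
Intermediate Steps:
$\frac{1}{h{\left(193 \right)} - 82173} = \frac{1}{\left(-1\right) 193 - 82173} = \frac{1}{-193 - 82173} = \frac{1}{-82366} = - \frac{1}{82366}$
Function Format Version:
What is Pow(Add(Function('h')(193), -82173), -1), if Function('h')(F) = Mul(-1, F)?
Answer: Rational(-1, 82366) ≈ -1.2141e-5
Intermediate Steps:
Pow(Add(Function('h')(193), -82173), -1) = Pow(Add(Mul(-1, 193), -82173), -1) = Pow(Add(-193, -82173), -1) = Pow(-82366, -1) = Rational(-1, 82366)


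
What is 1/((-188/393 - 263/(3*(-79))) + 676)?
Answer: 31047/21007373 ≈ 0.0014779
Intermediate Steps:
1/((-188/393 - 263/(3*(-79))) + 676) = 1/((-188*1/393 - 263/(-237)) + 676) = 1/((-188/393 - 263*(-1/237)) + 676) = 1/((-188/393 + 263/237) + 676) = 1/(19601/31047 + 676) = 1/(21007373/31047) = 31047/21007373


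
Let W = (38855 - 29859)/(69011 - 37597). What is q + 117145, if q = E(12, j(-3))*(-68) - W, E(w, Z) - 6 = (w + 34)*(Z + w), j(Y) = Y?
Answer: 1391400097/15707 ≈ 88585.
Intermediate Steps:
E(w, Z) = 6 + (34 + w)*(Z + w) (E(w, Z) = 6 + (w + 34)*(Z + w) = 6 + (34 + w)*(Z + w))
W = 4498/15707 (W = 8996/31414 = 8996*(1/31414) = 4498/15707 ≈ 0.28637)
q = -448596418/15707 (q = (6 + 12² + 34*(-3) + 34*12 - 3*12)*(-68) - 1*4498/15707 = (6 + 144 - 102 + 408 - 36)*(-68) - 4498/15707 = 420*(-68) - 4498/15707 = -28560 - 4498/15707 = -448596418/15707 ≈ -28560.)
q + 117145 = -448596418/15707 + 117145 = 1391400097/15707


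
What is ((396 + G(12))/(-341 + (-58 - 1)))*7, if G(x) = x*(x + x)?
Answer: -1197/100 ≈ -11.970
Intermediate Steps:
G(x) = 2*x² (G(x) = x*(2*x) = 2*x²)
((396 + G(12))/(-341 + (-58 - 1)))*7 = ((396 + 2*12²)/(-341 + (-58 - 1)))*7 = ((396 + 2*144)/(-341 - 59))*7 = ((396 + 288)/(-400))*7 = (684*(-1/400))*7 = -171/100*7 = -1197/100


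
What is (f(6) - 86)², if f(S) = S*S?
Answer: 2500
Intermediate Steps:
f(S) = S²
(f(6) - 86)² = (6² - 86)² = (36 - 86)² = (-50)² = 2500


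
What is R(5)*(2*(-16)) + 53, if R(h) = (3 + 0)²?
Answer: -235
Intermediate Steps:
R(h) = 9 (R(h) = 3² = 9)
R(5)*(2*(-16)) + 53 = 9*(2*(-16)) + 53 = 9*(-32) + 53 = -288 + 53 = -235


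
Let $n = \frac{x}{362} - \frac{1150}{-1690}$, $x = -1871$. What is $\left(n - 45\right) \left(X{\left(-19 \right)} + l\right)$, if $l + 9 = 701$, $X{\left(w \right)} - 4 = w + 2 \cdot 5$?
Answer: $- \frac{2079946773}{61178} \approx -33998.0$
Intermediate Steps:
$X{\left(w \right)} = 14 + w$ ($X{\left(w \right)} = 4 + \left(w + 2 \cdot 5\right) = 4 + \left(w + 10\right) = 4 + \left(10 + w\right) = 14 + w$)
$l = 692$ ($l = -9 + 701 = 692$)
$n = - \frac{274569}{61178}$ ($n = - \frac{1871}{362} - \frac{1150}{-1690} = \left(-1871\right) \frac{1}{362} - - \frac{115}{169} = - \frac{1871}{362} + \frac{115}{169} = - \frac{274569}{61178} \approx -4.488$)
$\left(n - 45\right) \left(X{\left(-19 \right)} + l\right) = \left(- \frac{274569}{61178} - 45\right) \left(\left(14 - 19\right) + 692\right) = - \frac{3027579 \left(-5 + 692\right)}{61178} = \left(- \frac{3027579}{61178}\right) 687 = - \frac{2079946773}{61178}$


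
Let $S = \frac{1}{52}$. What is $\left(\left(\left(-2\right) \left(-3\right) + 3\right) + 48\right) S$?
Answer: $\frac{57}{52} \approx 1.0962$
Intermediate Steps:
$S = \frac{1}{52} \approx 0.019231$
$\left(\left(\left(-2\right) \left(-3\right) + 3\right) + 48\right) S = \left(\left(\left(-2\right) \left(-3\right) + 3\right) + 48\right) \frac{1}{52} = \left(\left(6 + 3\right) + 48\right) \frac{1}{52} = \left(9 + 48\right) \frac{1}{52} = 57 \cdot \frac{1}{52} = \frac{57}{52}$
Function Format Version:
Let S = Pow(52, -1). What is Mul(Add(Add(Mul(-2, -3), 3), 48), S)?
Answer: Rational(57, 52) ≈ 1.0962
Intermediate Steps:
S = Rational(1, 52) ≈ 0.019231
Mul(Add(Add(Mul(-2, -3), 3), 48), S) = Mul(Add(Add(Mul(-2, -3), 3), 48), Rational(1, 52)) = Mul(Add(Add(6, 3), 48), Rational(1, 52)) = Mul(Add(9, 48), Rational(1, 52)) = Mul(57, Rational(1, 52)) = Rational(57, 52)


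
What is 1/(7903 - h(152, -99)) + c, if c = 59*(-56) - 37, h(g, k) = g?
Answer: -25896090/7751 ≈ -3341.0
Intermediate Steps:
c = -3341 (c = -3304 - 37 = -3341)
1/(7903 - h(152, -99)) + c = 1/(7903 - 1*152) - 3341 = 1/(7903 - 152) - 3341 = 1/7751 - 3341 = -25896090/7751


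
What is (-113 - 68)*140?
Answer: -25340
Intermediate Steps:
(-113 - 68)*140 = -181*140 = -25340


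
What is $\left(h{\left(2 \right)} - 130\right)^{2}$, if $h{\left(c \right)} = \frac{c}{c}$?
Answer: $16641$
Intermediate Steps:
$h{\left(c \right)} = 1$
$\left(h{\left(2 \right)} - 130\right)^{2} = \left(1 - 130\right)^{2} = \left(-129\right)^{2} = 16641$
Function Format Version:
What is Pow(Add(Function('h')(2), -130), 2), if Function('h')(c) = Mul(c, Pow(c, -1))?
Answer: 16641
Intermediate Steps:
Function('h')(c) = 1
Pow(Add(Function('h')(2), -130), 2) = Pow(Add(1, -130), 2) = Pow(-129, 2) = 16641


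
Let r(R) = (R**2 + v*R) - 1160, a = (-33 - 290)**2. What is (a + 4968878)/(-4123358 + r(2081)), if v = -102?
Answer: -1691069/2073 ≈ -815.76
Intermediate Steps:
a = 104329 (a = (-323)**2 = 104329)
r(R) = -1160 + R**2 - 102*R (r(R) = (R**2 - 102*R) - 1160 = -1160 + R**2 - 102*R)
(a + 4968878)/(-4123358 + r(2081)) = (104329 + 4968878)/(-4123358 + (-1160 + 2081**2 - 102*2081)) = 5073207/(-4123358 + (-1160 + 4330561 - 212262)) = 5073207/(-4123358 + 4117139) = 5073207/(-6219) = 5073207*(-1/6219) = -1691069/2073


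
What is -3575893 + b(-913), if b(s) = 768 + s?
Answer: -3576038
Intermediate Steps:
-3575893 + b(-913) = -3575893 + (768 - 913) = -3575893 - 145 = -3576038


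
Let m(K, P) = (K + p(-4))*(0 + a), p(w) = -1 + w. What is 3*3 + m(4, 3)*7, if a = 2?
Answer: -5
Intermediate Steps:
m(K, P) = -10 + 2*K (m(K, P) = (K + (-1 - 4))*(0 + 2) = (K - 5)*2 = (-5 + K)*2 = -10 + 2*K)
3*3 + m(4, 3)*7 = 3*3 + (-10 + 2*4)*7 = 9 + (-10 + 8)*7 = 9 - 2*7 = 9 - 14 = -5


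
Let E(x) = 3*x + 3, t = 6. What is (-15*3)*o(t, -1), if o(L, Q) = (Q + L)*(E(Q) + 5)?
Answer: -1125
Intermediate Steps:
E(x) = 3 + 3*x
o(L, Q) = (8 + 3*Q)*(L + Q) (o(L, Q) = (Q + L)*((3 + 3*Q) + 5) = (L + Q)*(8 + 3*Q) = (8 + 3*Q)*(L + Q))
(-15*3)*o(t, -1) = (-15*3)*(3*(-1)² + 8*6 + 8*(-1) + 3*6*(-1)) = -45*(3*1 + 48 - 8 - 18) = -45*(3 + 48 - 8 - 18) = -45*25 = -1125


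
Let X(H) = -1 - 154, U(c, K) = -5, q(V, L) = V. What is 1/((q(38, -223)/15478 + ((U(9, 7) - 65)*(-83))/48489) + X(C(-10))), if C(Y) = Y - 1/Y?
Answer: -53608053/8302693232 ≈ -0.0064567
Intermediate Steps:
X(H) = -155
1/((q(38, -223)/15478 + ((U(9, 7) - 65)*(-83))/48489) + X(C(-10))) = 1/((38/15478 + ((-5 - 65)*(-83))/48489) - 155) = 1/((38*(1/15478) - 70*(-83)*(1/48489)) - 155) = 1/((19/7739 + 5810*(1/48489)) - 155) = 1/((19/7739 + 830/6927) - 155) = 1/(6554983/53608053 - 155) = 1/(-8302693232/53608053) = -53608053/8302693232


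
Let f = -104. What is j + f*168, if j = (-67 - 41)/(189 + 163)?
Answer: -1537563/88 ≈ -17472.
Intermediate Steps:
j = -27/88 (j = -108/352 = -108*1/352 = -27/88 ≈ -0.30682)
j + f*168 = -27/88 - 104*168 = -27/88 - 17472 = -1537563/88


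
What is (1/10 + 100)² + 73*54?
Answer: 1396201/100 ≈ 13962.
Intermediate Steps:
(1/10 + 100)² + 73*54 = (⅒ + 100)² + 3942 = (1001/10)² + 3942 = 1002001/100 + 3942 = 1396201/100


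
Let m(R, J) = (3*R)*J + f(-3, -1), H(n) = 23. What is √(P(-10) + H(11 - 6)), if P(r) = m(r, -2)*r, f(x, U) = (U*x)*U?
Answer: I*√547 ≈ 23.388*I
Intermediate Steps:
f(x, U) = x*U²
m(R, J) = -3 + 3*J*R (m(R, J) = (3*R)*J - 3*(-1)² = 3*J*R - 3*1 = 3*J*R - 3 = -3 + 3*J*R)
P(r) = r*(-3 - 6*r) (P(r) = (-3 + 3*(-2)*r)*r = (-3 - 6*r)*r = r*(-3 - 6*r))
√(P(-10) + H(11 - 6)) = √(-3*(-10)*(1 + 2*(-10)) + 23) = √(-3*(-10)*(1 - 20) + 23) = √(-3*(-10)*(-19) + 23) = √(-570 + 23) = √(-547) = I*√547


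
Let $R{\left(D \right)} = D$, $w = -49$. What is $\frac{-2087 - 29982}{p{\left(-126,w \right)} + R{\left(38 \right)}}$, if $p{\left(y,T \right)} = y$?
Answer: $\frac{32069}{88} \approx 364.42$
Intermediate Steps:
$\frac{-2087 - 29982}{p{\left(-126,w \right)} + R{\left(38 \right)}} = \frac{-2087 - 29982}{-126 + 38} = - \frac{32069}{-88} = \left(-32069\right) \left(- \frac{1}{88}\right) = \frac{32069}{88}$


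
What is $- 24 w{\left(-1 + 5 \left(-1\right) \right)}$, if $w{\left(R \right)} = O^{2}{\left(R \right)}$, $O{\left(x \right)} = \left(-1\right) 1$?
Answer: $-24$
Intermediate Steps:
$O{\left(x \right)} = -1$
$w{\left(R \right)} = 1$ ($w{\left(R \right)} = \left(-1\right)^{2} = 1$)
$- 24 w{\left(-1 + 5 \left(-1\right) \right)} = \left(-24\right) 1 = -24$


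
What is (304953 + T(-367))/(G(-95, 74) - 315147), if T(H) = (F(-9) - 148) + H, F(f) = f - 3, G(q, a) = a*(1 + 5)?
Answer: -304426/314703 ≈ -0.96734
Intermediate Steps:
G(q, a) = 6*a (G(q, a) = a*6 = 6*a)
F(f) = -3 + f
T(H) = -160 + H (T(H) = ((-3 - 9) - 148) + H = (-12 - 148) + H = -160 + H)
(304953 + T(-367))/(G(-95, 74) - 315147) = (304953 + (-160 - 367))/(6*74 - 315147) = (304953 - 527)/(444 - 315147) = 304426/(-314703) = 304426*(-1/314703) = -304426/314703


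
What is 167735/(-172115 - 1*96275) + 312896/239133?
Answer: 8773436737/12836181174 ≈ 0.68349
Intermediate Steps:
167735/(-172115 - 1*96275) + 312896/239133 = 167735/(-172115 - 96275) + 312896*(1/239133) = 167735/(-268390) + 312896/239133 = 167735*(-1/268390) + 312896/239133 = -33547/53678 + 312896/239133 = 8773436737/12836181174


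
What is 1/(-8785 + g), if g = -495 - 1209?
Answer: -1/10489 ≈ -9.5338e-5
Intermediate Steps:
g = -1704
1/(-8785 + g) = 1/(-8785 - 1704) = 1/(-10489) = -1/10489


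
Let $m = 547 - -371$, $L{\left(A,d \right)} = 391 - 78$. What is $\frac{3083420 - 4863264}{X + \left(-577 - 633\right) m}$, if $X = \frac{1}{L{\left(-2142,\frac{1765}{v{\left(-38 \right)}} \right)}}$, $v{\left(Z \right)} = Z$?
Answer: $\frac{557091172}{347674139} \approx 1.6023$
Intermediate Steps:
$L{\left(A,d \right)} = 313$ ($L{\left(A,d \right)} = 391 - 78 = 313$)
$m = 918$ ($m = 547 + 371 = 918$)
$X = \frac{1}{313} \approx 0.0031949$
$\frac{3083420 - 4863264}{X + \left(-577 - 633\right) m} = \frac{3083420 - 4863264}{\frac{1}{313} + \left(-577 - 633\right) 918} = - \frac{1779844}{\frac{1}{313} - 1110780} = - \frac{1779844}{- \frac{347674139}{313}} = \left(-1779844\right) \left(- \frac{313}{347674139}\right) = \frac{557091172}{347674139}$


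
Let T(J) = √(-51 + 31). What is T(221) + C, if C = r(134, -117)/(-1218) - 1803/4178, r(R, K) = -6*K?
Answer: -854835/848134 + 2*I*√5 ≈ -1.0079 + 4.4721*I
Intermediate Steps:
T(J) = 2*I*√5 (T(J) = √(-20) = 2*I*√5)
C = -854835/848134 (C = -6*(-117)/(-1218) - 1803/4178 = 702*(-1/1218) - 1803*1/4178 = -117/203 - 1803/4178 = -854835/848134 ≈ -1.0079)
T(221) + C = 2*I*√5 - 854835/848134 = -854835/848134 + 2*I*√5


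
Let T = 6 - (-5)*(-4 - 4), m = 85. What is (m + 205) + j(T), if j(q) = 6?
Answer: 296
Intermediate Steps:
T = -34 (T = 6 - (-5)*(-8) = 6 - 5*8 = 6 - 40 = -34)
(m + 205) + j(T) = (85 + 205) + 6 = 290 + 6 = 296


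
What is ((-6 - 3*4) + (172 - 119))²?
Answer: 1225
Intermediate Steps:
((-6 - 3*4) + (172 - 119))² = ((-6 - 12) + 53)² = (-18 + 53)² = 35² = 1225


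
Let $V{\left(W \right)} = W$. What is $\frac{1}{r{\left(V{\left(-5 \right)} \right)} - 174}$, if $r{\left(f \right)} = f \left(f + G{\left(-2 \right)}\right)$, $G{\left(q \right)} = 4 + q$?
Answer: $- \frac{1}{159} \approx -0.0062893$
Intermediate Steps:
$r{\left(f \right)} = f \left(2 + f\right)$ ($r{\left(f \right)} = f \left(f + \left(4 - 2\right)\right) = f \left(f + 2\right) = f \left(2 + f\right)$)
$\frac{1}{r{\left(V{\left(-5 \right)} \right)} - 174} = \frac{1}{- 5 \left(2 - 5\right) - 174} = \frac{1}{\left(-5\right) \left(-3\right) - 174} = \frac{1}{15 - 174} = \frac{1}{-159} = - \frac{1}{159}$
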